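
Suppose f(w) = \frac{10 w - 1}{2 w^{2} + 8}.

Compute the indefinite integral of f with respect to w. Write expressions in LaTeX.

F(w) = \frac{5 \log{\left(w^{2} + 4 \right)}}{2} - \frac{\operatorname{atan}{\left(\frac{w}{2} \right)}}{4} + C

Differentiate the proposed F(w) back; it has to land on f(w) exactly.
Check: d/dw[\frac{5 \log{\left(w^{2} + 4 \right)}}{2} - \frac{\operatorname{atan}{\left(\frac{w}{2} \right)}}{4}] = \frac{10 w - 1}{2 w^{2} + 8} = f(w).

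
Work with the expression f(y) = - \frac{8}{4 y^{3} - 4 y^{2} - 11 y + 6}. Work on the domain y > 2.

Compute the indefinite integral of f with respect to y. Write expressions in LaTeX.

Factor the denominator (\left(y - 2\right) \left(2 y - 1\right) \left(2 y + 3\right)) and decompose: f = - \frac{4}{7 \left(2 y + 3\right)} + \frac{4}{3 \left(2 y - 1\right)} - \frac{8}{21 \left(y - 2\right)}; each piece integrates to a log, atan, or power term.
Check: d/dy[- \frac{8 \log{\left(y - 2 \right)}}{21} + \frac{2 \log{\left(y - \frac{1}{2} \right)}}{3} - \frac{2 \log{\left(y + \frac{3}{2} \right)}}{7}] = - \frac{8}{4 y^{3} - 4 y^{2} - 11 y + 6} = f(y).

F(y) = - \frac{8 \log{\left(y - 2 \right)}}{21} + \frac{2 \log{\left(y - \frac{1}{2} \right)}}{3} - \frac{2 \log{\left(y + \frac{3}{2} \right)}}{7} + C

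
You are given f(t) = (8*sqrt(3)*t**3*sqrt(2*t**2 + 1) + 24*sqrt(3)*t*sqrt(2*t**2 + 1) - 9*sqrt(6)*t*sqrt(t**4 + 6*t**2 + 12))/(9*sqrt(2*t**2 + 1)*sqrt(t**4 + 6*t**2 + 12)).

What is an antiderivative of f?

An antiderivative is F(t) = -sqrt(3*t**2 + 3/2) + 4*sqrt(t**4/3 + 2*t**2 + 4)/3.

A candidate is checked by its d/dt: the result must match f(t).
Check: d/dt[-sqrt(3*t**2 + 3/2) + 4*sqrt(t**4/3 + 2*t**2 + 4)/3] = (8*sqrt(3)*t**3*sqrt(2*t**2 + 1) + 24*sqrt(3)*t*sqrt(2*t**2 + 1) - 9*sqrt(6)*t*sqrt(t**4 + 6*t**2 + 12))/(9*sqrt(2*t**2 + 1)*sqrt(t**4 + 6*t**2 + 12)) = f(t).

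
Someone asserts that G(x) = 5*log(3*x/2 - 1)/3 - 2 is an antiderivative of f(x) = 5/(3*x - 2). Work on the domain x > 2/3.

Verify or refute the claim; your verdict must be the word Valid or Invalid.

Valid - the claim checks out under differentiation.

d/dx[G] = 5/(3*x - 2)
This equals f(x) exactly, so the claim holds.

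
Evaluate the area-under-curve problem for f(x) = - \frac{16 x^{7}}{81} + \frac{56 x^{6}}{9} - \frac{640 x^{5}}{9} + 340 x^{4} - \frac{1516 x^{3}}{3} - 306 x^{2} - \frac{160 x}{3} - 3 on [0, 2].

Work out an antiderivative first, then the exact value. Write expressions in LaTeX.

Antiderivative: F(x) = - 2 \left(- \frac{x^{2}}{3} + 3 x + \frac{1}{2}\right)^{4}; value = - \frac{115430}{81}

f matches the chain-rule pattern g'(h)*h' with inner function h(x) = - \frac{x^{2}}{3} + 3 x + \frac{1}{2}; substituting u = h(x) collapses the integral.
F(x) = - 2 \left(- \frac{x^{2}}{3} + 3 x + \frac{1}{2}\right)^{4} is an antiderivative of f.
Check: d/dx[- 2 \left(- \frac{x^{2}}{3} + 3 x + \frac{1}{2}\right)^{4}] = - \frac{16 x^{7}}{81} + \frac{56 x^{6}}{9} - \frac{640 x^{5}}{9} + 340 x^{4} - \frac{1516 x^{3}}{3} - 306 x^{2} - \frac{160 x}{3} - 3 = f(x).
F(2) = - \frac{923521}{648}; F(0) = - \frac{1}{8}.
Integral = F(2) - F(0) = - \frac{115430}{81}.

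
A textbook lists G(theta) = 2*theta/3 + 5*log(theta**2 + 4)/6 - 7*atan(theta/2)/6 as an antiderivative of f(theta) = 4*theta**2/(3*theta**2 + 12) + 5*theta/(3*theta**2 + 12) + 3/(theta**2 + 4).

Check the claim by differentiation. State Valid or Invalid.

Invalid: d/dtheta[G] - f = -2/3, which is not 0.

d/dtheta[G] = (2*theta**2 + 5*theta + 1)/(3*theta**2 + 12)
d/dtheta[G] - f(theta) = -2/3 != 0.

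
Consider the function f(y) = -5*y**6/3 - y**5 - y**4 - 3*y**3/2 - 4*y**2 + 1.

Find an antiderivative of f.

An antiderivative is F(y) = -5*y**7/21 - y**6/6 - y**5/5 - 3*y**4/8 - 4*y**3/3 + y.

The integrand splits into summands that can be handled one at a time.
Check: d/dy[-5*y**7/21 - y**6/6 - y**5/5 - 3*y**4/8 - 4*y**3/3 + y] = -5*y**6/3 - y**5 - y**4 - 3*y**3/2 - 4*y**2 + 1 = f(y).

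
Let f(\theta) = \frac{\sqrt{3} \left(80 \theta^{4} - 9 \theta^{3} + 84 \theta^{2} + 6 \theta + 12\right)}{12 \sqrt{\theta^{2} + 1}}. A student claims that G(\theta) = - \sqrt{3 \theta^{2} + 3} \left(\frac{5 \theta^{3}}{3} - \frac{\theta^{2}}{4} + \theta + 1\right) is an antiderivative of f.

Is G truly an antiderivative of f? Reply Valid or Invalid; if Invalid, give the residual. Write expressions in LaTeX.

d/d\theta[G] = \frac{- 80 \sqrt{3} \theta^{4} + 9 \sqrt{3} \theta^{3} - 84 \sqrt{3} \theta^{2} - 6 \sqrt{3} \theta - 12 \sqrt{3}}{12 \sqrt{\theta^{2} + 1}}
d/d\theta[G] - f(\theta) = \frac{- 80 \sqrt{3} \theta^{4} + 9 \sqrt{3} \theta^{3} - 84 \sqrt{3} \theta^{2} - 6 \sqrt{3} \theta - 12 \sqrt{3}}{6 \sqrt{\theta^{2} + 1}} != 0.

Invalid: d/d\theta[G] - f = \frac{- 80 \sqrt{3} \theta^{4} + 9 \sqrt{3} \theta^{3} - 84 \sqrt{3} \theta^{2} - 6 \sqrt{3} \theta - 12 \sqrt{3}}{6 \sqrt{\theta^{2} + 1}}, which is not 0.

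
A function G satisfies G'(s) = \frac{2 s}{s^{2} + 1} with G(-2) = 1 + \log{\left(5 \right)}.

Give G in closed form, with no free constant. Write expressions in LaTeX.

The substitution u = s^{2} + 1 works: G'(s) is exactly (dG/du)*(du/ds) for that inner function.
A general antiderivative is \log{\left(s^{2} + 1 \right)} + C.
The condition gives C = 1 + \log{\left(5 \right)} - (\log{\left(5 \right)}) = 1.
So G(s) = \log{\left(s^{2} + 1 \right)} + 1.
Check: d/ds[\log{\left(s^{2} + 1 \right)} + 1] = \frac{2 s}{s^{2} + 1} = G'(s).

G(s) = \log{\left(s^{2} + 1 \right)} + 1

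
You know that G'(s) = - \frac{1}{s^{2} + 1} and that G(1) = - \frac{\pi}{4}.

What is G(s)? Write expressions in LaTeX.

G(s) = - \operatorname{atan}{\left(s \right)}

Check a candidate G(s) by differentiating: d/ds[G] must match the given G'(s).
A general antiderivative is - \operatorname{atan}{\left(s \right)} + C.
The condition gives C = - \frac{\pi}{4} - (- \frac{\pi}{4}) = 0.
So G(s) = - \operatorname{atan}{\left(s \right)}.
Check: d/ds[- \operatorname{atan}{\left(s \right)}] = - \frac{1}{s^{2} + 1} = G'(s).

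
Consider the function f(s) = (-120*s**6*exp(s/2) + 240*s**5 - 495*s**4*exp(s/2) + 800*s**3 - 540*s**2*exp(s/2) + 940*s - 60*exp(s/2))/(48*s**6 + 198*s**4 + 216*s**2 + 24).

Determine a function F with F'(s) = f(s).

Check any antiderivative F(s) by computing F'(s) and comparing it with f(s).
Check: d/ds[-5*exp(s/2) + 5*log(4*s**2 + 1/2)/2 + 5/(3*(s**2 + 2))] = (-120*s**6*exp(s/2) + 240*s**5 - 495*s**4*exp(s/2) + 800*s**3 - 540*s**2*exp(s/2) + 940*s - 60*exp(s/2))/(48*s**6 + 198*s**4 + 216*s**2 + 24) = f(s).

An antiderivative is F(s) = -5*exp(s/2) + 5*log(4*s**2 + 1/2)/2 + 5/(3*(s**2 + 2)).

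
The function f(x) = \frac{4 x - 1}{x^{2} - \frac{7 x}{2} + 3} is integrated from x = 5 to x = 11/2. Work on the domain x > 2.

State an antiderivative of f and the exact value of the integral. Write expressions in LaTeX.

The denominator factors as \left(x - 2\right) \left(2 x - 3\right); partial fractions split f into directly integrable pieces: - \frac{20}{2 x - 3} + \frac{14}{x - 2}.
F(x) = 14 \log{\left(x - 2 \right)} - 10 \log{\left(x - \frac{3}{2} \right)} is an antiderivative of f.
Check: d/dx[14 \log{\left(x - 2 \right)} - 10 \log{\left(x - \frac{3}{2} \right)}] = \frac{8 x - 2}{2 x^{2} - 7 x + 6}, which equals f(x).
F(11/2) = - 10 \log{\left(4 \right)} + 14 \log{\left(\frac{7}{2} \right)}; F(5) = - 10 \log{\left(\frac{7}{2} \right)} + 14 \log{\left(3 \right)}.
Integral = F(11/2) - F(5) = - 14 \log{\left(3 \right)} - 10 \log{\left(4 \right)} + 24 \log{\left(\frac{7}{2} \right)}.

Antiderivative: F(x) = 14 \log{\left(x - 2 \right)} - 10 \log{\left(x - \frac{3}{2} \right)}; value = - 14 \log{\left(3 \right)} - 10 \log{\left(4 \right)} + 24 \log{\left(\frac{7}{2} \right)}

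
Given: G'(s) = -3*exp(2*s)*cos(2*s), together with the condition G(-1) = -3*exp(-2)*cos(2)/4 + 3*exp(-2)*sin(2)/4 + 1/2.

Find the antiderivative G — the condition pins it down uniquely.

G(s) = -3*exp(2*s)*sin(2*s)/4 - 3*exp(2*s)*cos(2*s)/4 + 1/2

A candidate passes only if d/ds[G] lands on the given G'(s) exactly.
A general antiderivative is -3*exp(2*s)*sin(2*s)/4 - 3*exp(2*s)*cos(2*s)/4 + C.
The condition gives C = -3*exp(-2)*cos(2)/4 + 3*exp(-2)*sin(2)/4 + 1/2 - (-3*exp(-2)*cos(2)/4 + 3*exp(-2)*sin(2)/4) = 1/2.
So G(s) = -3*exp(2*s)*sin(2*s)/4 - 3*exp(2*s)*cos(2*s)/4 + 1/2.
Check: d/ds[-3*exp(2*s)*sin(2*s)/4 - 3*exp(2*s)*cos(2*s)/4 + 1/2] = -3*exp(2*s)*cos(2*s) = G'(s).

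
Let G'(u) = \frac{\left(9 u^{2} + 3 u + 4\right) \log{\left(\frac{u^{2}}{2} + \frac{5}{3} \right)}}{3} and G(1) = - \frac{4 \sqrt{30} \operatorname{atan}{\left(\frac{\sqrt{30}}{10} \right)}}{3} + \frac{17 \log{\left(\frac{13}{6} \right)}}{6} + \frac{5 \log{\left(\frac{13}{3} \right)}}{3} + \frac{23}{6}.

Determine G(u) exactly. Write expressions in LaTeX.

G(u) = \frac{- 4 u^{3} - 3 u^{2} + u \left(6 u^{2} + 3 u + 8\right) \log{\left(\frac{u^{2}}{2} + \frac{5}{3} \right)} + 24 u + 10 \log{\left(u^{2} + \frac{10}{3} \right)} - 8 \sqrt{30} \operatorname{atan}{\left(\frac{\sqrt{30} u}{10} \right)} + 6}{6}

Since d/du undoes antidifferentiation here, G(u) must give back the stated G'(u).
A general antiderivative is - \frac{2 u^{3}}{3} - \frac{u^{2}}{2} + 4 u + \left(u^{3} + \frac{u^{2}}{2} + \frac{4 u}{3}\right) \log{\left(\frac{u^{2}}{2} + \frac{5}{3} \right)} + \frac{5 \log{\left(u^{2} + \frac{10}{3} \right)}}{3} - \frac{4 \sqrt{30} \operatorname{atan}{\left(\frac{\sqrt{30} u}{10} \right)}}{3} + C.
The condition gives C = - \frac{4 \sqrt{30} \operatorname{atan}{\left(\frac{\sqrt{30}}{10} \right)}}{3} + \frac{17 \log{\left(\frac{13}{6} \right)}}{6} + \frac{5 \log{\left(\frac{13}{3} \right)}}{3} + \frac{23}{6} - (- \frac{4 \sqrt{30} \operatorname{atan}{\left(\frac{\sqrt{30}}{10} \right)}}{3} + \frac{17 \log{\left(\frac{13}{6} \right)}}{6} + \frac{5 \log{\left(\frac{13}{3} \right)}}{3} + \frac{17}{6}) = 1.
So G(u) = \frac{- 4 u^{3} - 3 u^{2} + u \left(6 u^{2} + 3 u + 8\right) \log{\left(\frac{u^{2}}{2} + \frac{5}{3} \right)} + 24 u + 10 \log{\left(u^{2} + \frac{10}{3} \right)} - 8 \sqrt{30} \operatorname{atan}{\left(\frac{\sqrt{30} u}{10} \right)} + 6}{6}.
Check: d/du[\frac{- 4 u^{3} - 3 u^{2} + u \left(6 u^{2} + 3 u + 8\right) \log{\left(\frac{u^{2}}{2} + \frac{5}{3} \right)} + 24 u + 10 \log{\left(u^{2} + \frac{10}{3} \right)} - 8 \sqrt{30} \operatorname{atan}{\left(\frac{\sqrt{30} u}{10} \right)} + 6}{6}] = 3 u^{2} \log{\left(3 u^{2} + 10 \right)} - 3 u^{2} \log{\left(6 \right)} + u \log{\left(3 u^{2} + 10 \right)} - u \log{\left(6 \right)} + \frac{4 \log{\left(3 u^{2} + 10 \right)}}{3} - \frac{4 \log{\left(6 \right)}}{3}, which equals G'(u).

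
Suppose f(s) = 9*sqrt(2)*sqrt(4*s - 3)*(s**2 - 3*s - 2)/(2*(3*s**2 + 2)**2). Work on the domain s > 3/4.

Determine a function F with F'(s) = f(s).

Recognize the product-rule pattern: f = u'v + uv' with u = -(2*s - 3/2)**(3/2), v = 1/(s**2 + 2/3), so integration by parts undoes it.
Check: d/ds[(-12*s*sqrt(4*s - 3) + 9*sqrt(4*s - 3))/(6*sqrt(2)*s**2 + 4*sqrt(2))] = (36*sqrt(2)*s**3 - 135*sqrt(2)*s**2 + 9*sqrt(2)*s + 54*sqrt(2))/(18*s**4*sqrt(4*s - 3) + 24*s**2*sqrt(4*s - 3) + 8*sqrt(4*s - 3)), which equals f(s).

An antiderivative is F(s) = (-12*s*sqrt(4*s - 3) + 9*sqrt(4*s - 3))/(6*sqrt(2)*s**2 + 4*sqrt(2)).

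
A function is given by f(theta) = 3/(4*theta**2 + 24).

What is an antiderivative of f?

An antiderivative is F(theta) = sqrt(6)*atan(sqrt(6)*theta/6)/8.

An antiderivative F(theta) passes only if d/dtheta[F] lands on f(theta) exactly.
Check: d/dtheta[sqrt(6)*atan(sqrt(6)*theta/6)/8] = 3/(4*theta**2 + 24) = f(theta).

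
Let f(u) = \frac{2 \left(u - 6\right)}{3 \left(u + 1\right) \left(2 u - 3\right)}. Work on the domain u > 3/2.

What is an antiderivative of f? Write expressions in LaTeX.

The denominator factors as 3 \left(u + 1\right) \left(2 u - 3\right); partial fractions split f into directly integrable pieces: - \frac{6}{5 \left(2 u - 3\right)} + \frac{14}{15 \left(u + 1\right)}.
Check: d/du[- \frac{3 \log{\left(u - \frac{3}{2} \right)}}{5} + \frac{14 \log{\left(u + 1 \right)}}{15}] = \frac{2 u - 12}{6 u^{2} - 3 u - 9}, which equals f(u).

An antiderivative is F(u) = - \frac{3 \log{\left(u - \frac{3}{2} \right)}}{5} + \frac{14 \log{\left(u + 1 \right)}}{15}.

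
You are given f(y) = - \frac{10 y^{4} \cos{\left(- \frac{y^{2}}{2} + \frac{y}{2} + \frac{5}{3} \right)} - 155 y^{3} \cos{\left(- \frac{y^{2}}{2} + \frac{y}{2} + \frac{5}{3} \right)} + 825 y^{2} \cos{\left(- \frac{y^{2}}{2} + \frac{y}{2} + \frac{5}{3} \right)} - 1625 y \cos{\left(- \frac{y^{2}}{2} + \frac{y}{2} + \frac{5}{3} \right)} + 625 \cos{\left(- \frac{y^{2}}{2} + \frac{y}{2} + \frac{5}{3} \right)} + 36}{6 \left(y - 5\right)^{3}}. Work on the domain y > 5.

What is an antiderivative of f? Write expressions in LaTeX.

Differentiate the proposed F(y) back; it has to land on f(y) exactly.
Check: d/dy[\frac{5 \sin{\left(- \frac{y^{2}}{2} + \frac{y}{2} + \frac{5}{3} \right)}}{3} + \frac{3}{\left(y - 5\right)^{2}}] = \frac{- 10 y^{4} \cos{\left(- \frac{y^{2}}{2} + \frac{y}{2} + \frac{5}{3} \right)} + 155 y^{3} \cos{\left(- \frac{y^{2}}{2} + \frac{y}{2} + \frac{5}{3} \right)} - 825 y^{2} \cos{\left(- \frac{y^{2}}{2} + \frac{y}{2} + \frac{5}{3} \right)} + 1625 y \cos{\left(- \frac{y^{2}}{2} + \frac{y}{2} + \frac{5}{3} \right)} - 625 \cos{\left(- \frac{y^{2}}{2} + \frac{y}{2} + \frac{5}{3} \right)} - 36}{6 y^{3} - 90 y^{2} + 450 y - 750}, which equals f(y).

An antiderivative is F(y) = \frac{5 \sin{\left(- \frac{y^{2}}{2} + \frac{y}{2} + \frac{5}{3} \right)}}{3} + \frac{3}{\left(y - 5\right)^{2}}.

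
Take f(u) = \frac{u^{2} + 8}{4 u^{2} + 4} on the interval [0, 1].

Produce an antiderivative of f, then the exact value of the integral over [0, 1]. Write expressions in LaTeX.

Since d/du undoes antidifferentiation here, F'(u) = f(u) is required of F(u).
F(u) = \frac{u + 7 \operatorname{atan}{\left(u \right)}}{4} is an antiderivative of f.
Check: d/du[\frac{u + 7 \operatorname{atan}{\left(u \right)}}{4}] = \frac{u^{2} + 8}{4 u^{2} + 4} = f(u).
F(1) = \frac{1}{4} + \frac{7 \pi}{16}; F(0) = 0.
Integral = F(1) - F(0) = \frac{1}{4} + \frac{7 \pi}{16}.

Antiderivative: F(u) = \frac{u + 7 \operatorname{atan}{\left(u \right)}}{4}; value = \frac{1}{4} + \frac{7 \pi}{16}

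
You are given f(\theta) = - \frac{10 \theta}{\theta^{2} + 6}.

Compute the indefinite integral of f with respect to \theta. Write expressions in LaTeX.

F(\theta) = - 5 \log{\left(\theta^{2} + 6 \right)} + C

f matches the chain-rule pattern g'(h)*h' with inner function h(\theta) = \theta^{2} + 6; substituting u = h(\theta) collapses the integral.
Check: d/d\theta[- 5 \log{\left(\theta^{2} + 6 \right)}] = - \frac{10 \theta}{\theta^{2} + 6} = f(\theta).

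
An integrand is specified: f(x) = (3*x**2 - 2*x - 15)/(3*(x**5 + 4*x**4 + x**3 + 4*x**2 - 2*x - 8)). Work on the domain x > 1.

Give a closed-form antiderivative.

An antiderivative is F(x) = -7*log(x - 1)/45 + 5*log(x + 1)/27 + 41*log(x + 4)/810 - 13*log(x**2 + 2)/324 + 22*sqrt(2)*atan(sqrt(2)*x/2)/81.

Factor the denominator (3*(x - 1)*(x + 1)*(x + 4)*(x**2 + 2)) and decompose: f = -(13*x - 88)/(162*(x**2 + 2)) + 41/(810*(x + 4)) + 5/(27*(x + 1)) - 7/(45*(x - 1)); each piece integrates to a log, atan, or power term.
Check: d/dx[-7*log(x - 1)/45 + 5*log(x + 1)/27 + 41*log(x + 4)/810 - 13*log(x**2 + 2)/324 + 22*sqrt(2)*atan(sqrt(2)*x/2)/81] = (3*x**2 - 2*x - 15)/(3*x**5 + 12*x**4 + 3*x**3 + 12*x**2 - 6*x - 24), which equals f(x).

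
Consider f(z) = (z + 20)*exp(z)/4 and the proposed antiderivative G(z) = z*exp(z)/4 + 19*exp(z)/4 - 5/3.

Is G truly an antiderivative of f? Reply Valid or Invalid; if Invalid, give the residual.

Valid - differentiating G returns exactly f.

d/dz[G] = z*exp(z)/4 + 5*exp(z)
This equals f(z) exactly, so the claim holds.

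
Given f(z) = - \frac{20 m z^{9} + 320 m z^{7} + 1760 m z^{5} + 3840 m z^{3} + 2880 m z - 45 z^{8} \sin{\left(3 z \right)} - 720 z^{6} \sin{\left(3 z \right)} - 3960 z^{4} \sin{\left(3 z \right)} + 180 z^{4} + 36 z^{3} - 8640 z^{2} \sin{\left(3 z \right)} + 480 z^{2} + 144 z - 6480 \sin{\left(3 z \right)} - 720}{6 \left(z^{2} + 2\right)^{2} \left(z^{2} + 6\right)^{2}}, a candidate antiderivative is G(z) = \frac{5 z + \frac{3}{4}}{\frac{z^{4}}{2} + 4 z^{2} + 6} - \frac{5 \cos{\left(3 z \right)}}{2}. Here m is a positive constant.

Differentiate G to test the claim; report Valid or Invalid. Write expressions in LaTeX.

d/dz[G] = \frac{15 z^{8} \sin{\left(3 z \right)} + 240 z^{6} \sin{\left(3 z \right)} + 1320 z^{4} \sin{\left(3 z \right)} - 60 z^{4} - 12 z^{3} + 2880 z^{2} \sin{\left(3 z \right)} - 160 z^{2} - 48 z + 2160 \sin{\left(3 z \right)} + 240}{2 z^{8} + 32 z^{6} + 176 z^{4} + 384 z^{2} + 288}
d/dz[G] - f(z) = \frac{10 m z}{3} != 0.

Invalid: d/dz[G] - f = \frac{10 m z}{3}, which is not 0.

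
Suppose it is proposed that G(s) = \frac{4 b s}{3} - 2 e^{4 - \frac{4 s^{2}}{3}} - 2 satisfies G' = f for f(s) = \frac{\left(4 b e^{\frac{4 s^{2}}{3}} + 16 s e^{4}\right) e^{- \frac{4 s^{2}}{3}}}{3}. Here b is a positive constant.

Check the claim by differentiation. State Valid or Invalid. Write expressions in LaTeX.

Valid - differentiating G returns exactly f.

d/ds[G] = \frac{\left(\frac{4 b e^{\frac{4 s^{2}}{3}}}{e^{4}} + 16 s\right) e^{4} e^{- \frac{4 s^{2}}{3}}}{3}
This equals f(s) exactly, so the claim holds.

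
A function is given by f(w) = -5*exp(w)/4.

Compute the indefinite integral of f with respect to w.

F(w) = -5*exp(w)/4 + C

A first test for any F(w): its w-derivative must equal f(w) identically.
Check: d/dw[-5*exp(w)/4] = -5*exp(w)/4 = f(w).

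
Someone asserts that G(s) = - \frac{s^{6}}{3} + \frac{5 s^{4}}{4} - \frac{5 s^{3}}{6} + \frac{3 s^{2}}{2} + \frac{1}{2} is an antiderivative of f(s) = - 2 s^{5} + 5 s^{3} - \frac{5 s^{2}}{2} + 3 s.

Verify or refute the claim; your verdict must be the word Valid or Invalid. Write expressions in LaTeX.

Valid - differentiating G returns exactly f.

d/ds[G] = - 2 s^{5} + 5 s^{3} - \frac{5 s^{2}}{2} + 3 s
This equals f(s) exactly, so the claim holds.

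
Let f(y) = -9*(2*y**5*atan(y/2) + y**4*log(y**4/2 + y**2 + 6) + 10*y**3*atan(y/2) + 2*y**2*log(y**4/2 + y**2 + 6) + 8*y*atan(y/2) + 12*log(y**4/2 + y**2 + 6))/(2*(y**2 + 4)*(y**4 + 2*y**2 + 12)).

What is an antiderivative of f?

An antiderivative is F(y) = -9*log(y**4/2 + y**2 + 6)*atan(y/2)/4.

f has the shape u'v + uv' for u = -9*atan(y/2)/4 and v = log(y**4/2 + y**2 + 6) — it is the derivative of the product u*v.
Check: d/dy[-9*log(y**4/2 + y**2 + 6)*atan(y/2)/4] = (-18*y**5*atan(y/2) - 9*y**4*log(y**4/2 + y**2 + 6) - 90*y**3*atan(y/2) - 18*y**2*log(y**4/2 + y**2 + 6) - 72*y*atan(y/2) - 108*log(y**4/2 + y**2 + 6))/(2*y**6 + 12*y**4 + 40*y**2 + 96), which equals f(y).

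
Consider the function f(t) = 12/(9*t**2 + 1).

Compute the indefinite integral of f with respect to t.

Recover f(t) by differentiating a candidate F(t); any mismatch rules it out.
Check: d/dt[4*atan(3*t)] = 12/(9*t**2 + 1) = f(t).

F(t) = 4*atan(3*t) + C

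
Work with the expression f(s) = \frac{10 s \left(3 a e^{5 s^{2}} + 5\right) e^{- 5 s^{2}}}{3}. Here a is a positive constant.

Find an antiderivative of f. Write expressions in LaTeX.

An antiderivative is F(s) = \frac{5 \left(3 a s^{2} e^{5 s^{2}} - 1\right) e^{- 5 s^{2}}}{3}.

Check any antiderivative F(s) by computing F'(s) and comparing it with f(s).
Check: d/ds[\frac{5 \left(3 a s^{2} e^{5 s^{2}} - 1\right) e^{- 5 s^{2}}}{3}] = \frac{\left(30 a s e^{5 s^{2}} + 50 s\right) e^{- 5 s^{2}}}{3}, which equals f(s).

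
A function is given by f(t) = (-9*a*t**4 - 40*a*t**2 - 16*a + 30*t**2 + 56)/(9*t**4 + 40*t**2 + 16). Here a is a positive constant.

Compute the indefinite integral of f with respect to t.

Differentiate the proposed F(t) back; it has to land on f(t) exactly.
Check: d/dt[-a*t + atan(t/2) + 2*atan(3*t/2)] = (-9*a*t**4 - 40*a*t**2 - 16*a + 30*t**2 + 56)/(9*t**4 + 40*t**2 + 16) = f(t).

F(t) = -a*t + atan(t/2) + 2*atan(3*t/2) + C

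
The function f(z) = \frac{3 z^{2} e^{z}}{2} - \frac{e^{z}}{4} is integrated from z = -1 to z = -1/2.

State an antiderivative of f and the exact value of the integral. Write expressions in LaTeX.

f has the shape u'v + uv' for u = \frac{3 z^{2}}{2} - 3 z + \frac{11}{4} and v = e^{z} — it is the derivative of the product u*v.
F(z) = \frac{\left(6 z^{2} - 12 z + 11\right) e^{z}}{4} is an antiderivative of f.
Check: d/dz[\frac{\left(6 z^{2} - 12 z + 11\right) e^{z}}{4}] = \frac{3 z^{2} e^{z}}{2} - \frac{e^{z}}{4} = f(z).
F(-1/2) = \frac{37}{8 e^{\frac{1}{2}}}; F(-1) = \frac{29}{4 e}.
Integral = F(-1/2) - F(-1) = - \frac{29}{4 e} + \frac{37}{8 e^{\frac{1}{2}}}.

Antiderivative: F(z) = \frac{\left(6 z^{2} - 12 z + 11\right) e^{z}}{4}; value = - \frac{29}{4 e} + \frac{37}{8 e^{\frac{1}{2}}}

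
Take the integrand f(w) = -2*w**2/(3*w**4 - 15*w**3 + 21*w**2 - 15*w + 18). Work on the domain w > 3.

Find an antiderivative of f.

An antiderivative is F(w) = (-18*log(w - 3) + 16*log(w - 2) + log(w**2 + 1) + 2*atan(w))/30.

Factor the denominator (3*(w - 3)*(w - 2)*(w**2 + 1)) and decompose: f = (w + 1)/(15*(w**2 + 1)) + 8/(15*(w - 2)) - 3/(5*(w - 3)); each piece integrates to a log, atan, or power term.
Check: d/dw[(-18*log(w - 3) + 16*log(w - 2) + log(w**2 + 1) + 2*atan(w))/30] = -2*w**2/(3*w**4 - 15*w**3 + 21*w**2 - 15*w + 18) = f(w).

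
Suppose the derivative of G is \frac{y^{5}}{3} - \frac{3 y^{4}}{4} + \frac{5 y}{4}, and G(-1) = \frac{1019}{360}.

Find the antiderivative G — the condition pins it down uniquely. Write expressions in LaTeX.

Integrate term by term and add the pieces.
A general antiderivative is \frac{y^{6}}{18} - \frac{3 y^{5}}{20} + \frac{5 y^{2}}{8} + C.
The condition gives C = \frac{1019}{360} - (\frac{299}{360}) = 2.
So G(y) = \frac{20 y^{6} - 54 y^{5} + 225 y^{2} + 720}{360}.
Check: d/dy[\frac{20 y^{6} - 54 y^{5} + 225 y^{2} + 720}{360}] = \frac{y^{5}}{3} - \frac{3 y^{4}}{4} + \frac{5 y}{4} = G'(y).

G(y) = \frac{20 y^{6} - 54 y^{5} + 225 y^{2} + 720}{360}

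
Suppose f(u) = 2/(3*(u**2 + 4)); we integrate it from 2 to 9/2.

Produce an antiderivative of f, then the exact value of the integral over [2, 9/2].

Antiderivative: F(u) = atan(u/2)/3; value = -pi/12 + atan(9/4)/3

Differentiate the proposed F(u) back; it has to land on f(u) exactly.
F(u) = atan(u/2)/3 is an antiderivative of f.
Check: d/du[atan(u/2)/3] = 2/(3*u**2 + 12), which equals f(u).
F(9/2) = atan(9/4)/3; F(2) = pi/12.
Integral = F(9/2) - F(2) = -pi/12 + atan(9/4)/3.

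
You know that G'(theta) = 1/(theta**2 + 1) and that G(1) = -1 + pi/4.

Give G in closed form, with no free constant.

G(theta) = atan(theta) - 1

Recover the given G'(theta) by differentiating a candidate G(theta); any mismatch rules it out.
A general antiderivative is atan(theta) + C.
The condition gives C = -1 + pi/4 - (pi/4) = -1.
So G(theta) = atan(theta) - 1.
Check: d/dtheta[atan(theta) - 1] = 1/(theta**2 + 1) = G'(theta).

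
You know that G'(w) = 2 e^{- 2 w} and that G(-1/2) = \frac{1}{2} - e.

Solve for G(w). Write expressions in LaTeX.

G(w) = \frac{1}{2} - e^{- 2 w}

Whatever form G(w) takes, its d/dw must return the stated G'(w).
A general antiderivative is - e^{- 2 w} + C.
The condition gives C = \frac{1}{2} - e - (- e) = \frac{1}{2}.
So G(w) = \frac{1}{2} - e^{- 2 w}.
Check: d/dw[\frac{1}{2} - e^{- 2 w}] = 2 e^{- 2 w} = G'(w).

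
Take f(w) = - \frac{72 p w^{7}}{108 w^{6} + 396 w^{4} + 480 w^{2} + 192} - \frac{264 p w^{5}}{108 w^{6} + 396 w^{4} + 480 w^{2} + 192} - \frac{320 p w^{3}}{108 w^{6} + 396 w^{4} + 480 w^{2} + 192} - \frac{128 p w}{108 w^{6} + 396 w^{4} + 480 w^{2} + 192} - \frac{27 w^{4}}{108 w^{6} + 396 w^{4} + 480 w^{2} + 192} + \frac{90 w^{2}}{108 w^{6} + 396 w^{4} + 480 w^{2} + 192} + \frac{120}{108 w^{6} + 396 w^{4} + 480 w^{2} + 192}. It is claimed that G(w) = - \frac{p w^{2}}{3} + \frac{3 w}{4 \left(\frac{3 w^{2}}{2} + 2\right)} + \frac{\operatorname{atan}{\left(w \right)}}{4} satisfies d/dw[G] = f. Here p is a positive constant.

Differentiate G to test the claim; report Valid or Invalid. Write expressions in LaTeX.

Valid. The derivative of G reproduces f.

d/dw[G] = \frac{- 72 p w^{7} - 264 p w^{5} - 320 p w^{3} - 128 p w - 27 w^{4} + 90 w^{2} + 120}{108 w^{6} + 396 w^{4} + 480 w^{2} + 192}
This equals f(w) exactly, so the claim holds.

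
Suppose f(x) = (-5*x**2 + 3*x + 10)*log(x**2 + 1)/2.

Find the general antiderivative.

F(x) = -5*x**3*log(x**2 + 1)/6 + 5*x**3/9 + 3*x**2*log(x**2 + 1)/4 - 3*x**2/4 + 5*x*log(x**2 + 1) - 35*x/3 + 3*log(x**2 + 1)/4 + 35*atan(x)/3 + C

A candidate is checked by its d/dx: the result must match f(x).
Check: d/dx[-5*x**3*log(x**2 + 1)/6 + 5*x**3/9 + 3*x**2*log(x**2 + 1)/4 - 3*x**2/4 + 5*x*log(x**2 + 1) - 35*x/3 + 3*log(x**2 + 1)/4 + 35*atan(x)/3] = -5*x**2*log(x**2 + 1)/2 + 3*x*log(x**2 + 1)/2 + 5*log(x**2 + 1), which equals f(x).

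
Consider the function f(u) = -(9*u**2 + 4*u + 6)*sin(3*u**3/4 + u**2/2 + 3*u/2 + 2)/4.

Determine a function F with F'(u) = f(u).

f matches the chain-rule pattern g'(h)*h' with inner function h(u) = 3*u**3/4 + u**2/2 + 3*u/2 + 2; substituting w = h(u) collapses the integral.
Check: d/du[cos(3*u**3/4 + u**2/2 + 3*u/2 + 2)] = -9*u**2*sin(3*u**3/4 + u**2/2 + 3*u/2 + 2)/4 - u*sin(3*u**3/4 + u**2/2 + 3*u/2 + 2) - 3*sin(3*u**3/4 + u**2/2 + 3*u/2 + 2)/2, which equals f(u).

An antiderivative is F(u) = cos(3*u**3/4 + u**2/2 + 3*u/2 + 2).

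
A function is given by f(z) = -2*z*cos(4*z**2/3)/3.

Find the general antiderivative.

F(z) = -sin(4*z**2/3)/4 + C

The substitution u = 4*z**2/3 works: f is exactly (dF/du)*(du/dz) for that inner function.
Check: d/dz[-sin(4*z**2/3)/4] = -2*z*cos(4*z**2/3)/3 = f(z).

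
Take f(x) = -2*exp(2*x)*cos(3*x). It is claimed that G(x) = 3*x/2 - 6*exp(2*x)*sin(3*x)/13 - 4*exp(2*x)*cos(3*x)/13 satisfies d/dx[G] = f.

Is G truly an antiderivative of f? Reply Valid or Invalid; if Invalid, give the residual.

d/dx[G] = -2*exp(2*x)*cos(3*x) + 3/2
d/dx[G] - f(x) = 3/2 != 0.

Invalid: d/dx[G] - f = 3/2, which is not 0.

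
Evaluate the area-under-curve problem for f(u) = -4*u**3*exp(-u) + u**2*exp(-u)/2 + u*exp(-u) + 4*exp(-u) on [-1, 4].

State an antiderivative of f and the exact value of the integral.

Antiderivative: F(u) = (8*u**3 + 23*u**2 + 44*u + 36)*exp(-u)/2; value = -7*exp(1)/2 + 546*exp(-4)

f has the shape v'r + vr' for v = 4*u**3 + 23*u**2/2 + 22*u + 18 and r = exp(-u) — it is the derivative of the product v*r.
F(u) = (8*u**3 + 23*u**2 + 44*u + 36)*exp(-u)/2 is an antiderivative of f.
Check: d/du[(8*u**3 + 23*u**2 + 44*u + 36)*exp(-u)/2] = (-8*u**3 + u**2 + 2*u + 8)*exp(-u)/2, which equals f(u).
F(4) = 546*exp(-4); F(-1) = 7*exp(1)/2.
Integral = F(4) - F(-1) = -7*exp(1)/2 + 546*exp(-4).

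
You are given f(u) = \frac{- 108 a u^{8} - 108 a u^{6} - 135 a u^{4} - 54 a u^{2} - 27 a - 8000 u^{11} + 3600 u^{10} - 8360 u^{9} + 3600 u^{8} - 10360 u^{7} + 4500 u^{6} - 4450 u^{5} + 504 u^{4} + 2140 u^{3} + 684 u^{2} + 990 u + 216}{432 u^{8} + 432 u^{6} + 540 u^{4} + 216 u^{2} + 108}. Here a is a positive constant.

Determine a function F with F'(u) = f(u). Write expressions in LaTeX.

Recover f(u) by differentiating a candidate F(u); any mismatch rules it out.
Check: d/du[- \frac{a u}{4} - \frac{125 u^{4}}{27} + \frac{25 u^{3}}{9} - \frac{5 u^{2}}{12} + \frac{2 u}{2 u^{4} + u^{2} + 1} - \frac{5}{2 u^{4} + u^{2} + 1}] = \frac{- 108 a u^{8} - 108 a u^{6} - 135 a u^{4} - 54 a u^{2} - 27 a - 8000 u^{11} + 3600 u^{10} - 8360 u^{9} + 3600 u^{8} - 10360 u^{7} + 4500 u^{6} - 4450 u^{5} + 504 u^{4} + 2140 u^{3} + 684 u^{2} + 990 u + 216}{432 u^{8} + 432 u^{6} + 540 u^{4} + 216 u^{2} + 108} = f(u).

An antiderivative is F(u) = - \frac{a u}{4} - \frac{125 u^{4}}{27} + \frac{25 u^{3}}{9} - \frac{5 u^{2}}{12} + \frac{2 u}{2 u^{4} + u^{2} + 1} - \frac{5}{2 u^{4} + u^{2} + 1}.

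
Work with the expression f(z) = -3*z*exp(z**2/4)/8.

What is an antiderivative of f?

The substitution u = z**2/4 works: f is exactly (dF/du)*(du/dz) for that inner function.
Check: d/dz[-3*exp(z**2/4)/4] = -3*z*exp(z**2/4)/8 = f(z).

An antiderivative is F(z) = -3*exp(z**2/4)/4.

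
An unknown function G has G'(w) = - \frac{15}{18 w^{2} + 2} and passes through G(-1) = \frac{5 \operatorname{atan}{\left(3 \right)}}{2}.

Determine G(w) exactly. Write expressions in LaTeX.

Since d/dw undoes antidifferentiation here, G(w) must give back the stated G'(w).
A general antiderivative is - \frac{5 \operatorname{atan}{\left(3 w \right)}}{2} + C.
The condition gives C = \frac{5 \operatorname{atan}{\left(3 \right)}}{2} - (\frac{5 \operatorname{atan}{\left(3 \right)}}{2}) = 0.
So G(w) = - \frac{5 \operatorname{atan}{\left(3 w \right)}}{2}.
Check: d/dw[- \frac{5 \operatorname{atan}{\left(3 w \right)}}{2}] = - \frac{15}{18 w^{2} + 2} = G'(w).

G(w) = - \frac{5 \operatorname{atan}{\left(3 w \right)}}{2}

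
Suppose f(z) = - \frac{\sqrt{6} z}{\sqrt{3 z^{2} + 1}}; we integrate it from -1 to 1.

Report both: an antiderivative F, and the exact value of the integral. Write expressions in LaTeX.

The substitution u = 2 z^{2} + \frac{2}{3} works: f is exactly (dF/du)*(du/dz) for that inner function.
F(z) = - \frac{\sqrt{6} \sqrt{3 z^{2} + 1}}{3} is an antiderivative of f.
Check: d/dz[- \frac{\sqrt{6} \sqrt{3 z^{2} + 1}}{3}] = - \frac{\sqrt{6} z}{\sqrt{3 z^{2} + 1}} = f(z).
F(1) = - \frac{2 \sqrt{6}}{3}; F(-1) = - \frac{2 \sqrt{6}}{3}.
Integral = F(1) - F(-1) = 0.

Antiderivative: F(z) = - \frac{\sqrt{6} \sqrt{3 z^{2} + 1}}{3}; value = 0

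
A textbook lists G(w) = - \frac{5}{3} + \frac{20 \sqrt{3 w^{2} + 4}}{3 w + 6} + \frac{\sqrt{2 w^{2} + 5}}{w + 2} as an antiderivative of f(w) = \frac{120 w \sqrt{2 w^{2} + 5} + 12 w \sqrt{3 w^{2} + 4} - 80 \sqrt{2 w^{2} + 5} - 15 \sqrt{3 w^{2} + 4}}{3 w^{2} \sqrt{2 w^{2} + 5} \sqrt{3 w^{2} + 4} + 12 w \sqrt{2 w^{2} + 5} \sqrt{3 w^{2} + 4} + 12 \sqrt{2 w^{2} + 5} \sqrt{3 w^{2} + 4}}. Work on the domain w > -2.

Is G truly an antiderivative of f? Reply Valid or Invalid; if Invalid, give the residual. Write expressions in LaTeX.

Valid - the claim checks out under differentiation.

d/dw[G] = \frac{120 w \sqrt{2 w^{2} + 5} + 12 w \sqrt{3 w^{2} + 4} - 80 \sqrt{2 w^{2} + 5} - 15 \sqrt{3 w^{2} + 4}}{3 w^{2} \sqrt{2 w^{2} + 5} \sqrt{3 w^{2} + 4} + 12 w \sqrt{2 w^{2} + 5} \sqrt{3 w^{2} + 4} + 12 \sqrt{2 w^{2} + 5} \sqrt{3 w^{2} + 4}}
This equals f(w) exactly, so the claim holds.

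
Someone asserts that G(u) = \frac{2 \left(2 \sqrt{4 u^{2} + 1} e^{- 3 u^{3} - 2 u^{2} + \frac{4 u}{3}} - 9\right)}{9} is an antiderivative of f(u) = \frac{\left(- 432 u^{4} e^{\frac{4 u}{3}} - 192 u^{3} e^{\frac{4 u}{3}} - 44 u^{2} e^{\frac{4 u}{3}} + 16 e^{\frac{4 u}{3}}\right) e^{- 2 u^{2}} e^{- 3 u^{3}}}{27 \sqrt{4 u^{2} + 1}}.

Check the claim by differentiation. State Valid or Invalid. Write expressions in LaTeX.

Valid: G'(u) = f(u).

d/du[G] = \frac{- 432 u^{4} e^{\frac{4 u}{3}} e^{- 2 u^{2}} e^{- 3 u^{3}} - 192 u^{3} e^{\frac{4 u}{3}} e^{- 2 u^{2}} e^{- 3 u^{3}} - 44 u^{2} e^{\frac{4 u}{3}} e^{- 2 u^{2}} e^{- 3 u^{3}} + 16 e^{\frac{4 u}{3}} e^{- 2 u^{2}} e^{- 3 u^{3}}}{27 \sqrt{4 u^{2} + 1}}
This equals f(u) exactly, so the claim holds.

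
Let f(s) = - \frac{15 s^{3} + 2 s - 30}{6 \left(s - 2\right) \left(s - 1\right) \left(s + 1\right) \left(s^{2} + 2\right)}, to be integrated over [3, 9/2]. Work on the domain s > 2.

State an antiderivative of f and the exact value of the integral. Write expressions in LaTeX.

Antiderivative: F(s) = - \frac{47 \log{\left(s - 2 \right)}}{54} - \frac{13 \log{\left(s - 1 \right)}}{36} + \frac{47 \log{\left(s + 1 \right)}}{108} + \frac{43 \log{\left(s^{2} + 2 \right)}}{108} + \frac{\sqrt{2} \operatorname{atan}{\left(\frac{\sqrt{2} s}{2} \right)}}{54}; value = - \frac{43 \log{\left(11 \right)}}{108} - \frac{47 \log{\left(\frac{5}{2} \right)}}{54} - \frac{47 \log{\left(4 \right)}}{108} - \frac{13 \log{\left(\frac{7}{2} \right)}}{36} - \frac{\sqrt{2} \operatorname{atan}{\left(\frac{3 \sqrt{2}}{2} \right)}}{54} + \frac{\sqrt{2} \operatorname{atan}{\left(\frac{9 \sqrt{2}}{4} \right)}}{54} + \frac{13 \log{\left(2 \right)}}{36} + \frac{47 \log{\left(\frac{11}{2} \right)}}{108} + \frac{43 \log{\left(\frac{89}{4} \right)}}{108}

Factor the denominator (6 \left(s - 2\right) \left(s - 1\right) \left(s + 1\right) \left(s^{2} + 2\right)) and decompose: f = \frac{43 s + 2}{54 \left(s^{2} + 2\right)} + \frac{47}{108 \left(s + 1\right)} - \frac{13}{36 \left(s - 1\right)} - \frac{47}{54 \left(s - 2\right)}; each piece integrates to a log, atan, or power term.
F(s) = - \frac{47 \log{\left(s - 2 \right)}}{54} - \frac{13 \log{\left(s - 1 \right)}}{36} + \frac{47 \log{\left(s + 1 \right)}}{108} + \frac{43 \log{\left(s^{2} + 2 \right)}}{108} + \frac{\sqrt{2} \operatorname{atan}{\left(\frac{\sqrt{2} s}{2} \right)}}{54} is an antiderivative of f.
Check: d/ds[- \frac{47 \log{\left(s - 2 \right)}}{54} - \frac{13 \log{\left(s - 1 \right)}}{36} + \frac{47 \log{\left(s + 1 \right)}}{108} + \frac{43 \log{\left(s^{2} + 2 \right)}}{108} + \frac{\sqrt{2} \operatorname{atan}{\left(\frac{\sqrt{2} s}{2} \right)}}{54}] = \frac{- 15 s^{3} - 2 s + 30}{6 s^{5} - 12 s^{4} + 6 s^{3} - 12 s^{2} - 12 s + 24}, which equals f(s).
F(9/2) = - \frac{47 \log{\left(\frac{5}{2} \right)}}{54} - \frac{13 \log{\left(\frac{7}{2} \right)}}{36} + \frac{\sqrt{2} \operatorname{atan}{\left(\frac{9 \sqrt{2}}{4} \right)}}{54} + \frac{47 \log{\left(\frac{11}{2} \right)}}{108} + \frac{43 \log{\left(\frac{89}{4} \right)}}{108}; F(3) = - \frac{13 \log{\left(2 \right)}}{36} + \frac{\sqrt{2} \operatorname{atan}{\left(\frac{3 \sqrt{2}}{2} \right)}}{54} + \frac{47 \log{\left(4 \right)}}{108} + \frac{43 \log{\left(11 \right)}}{108}.
Integral = F(9/2) - F(3) = - \frac{43 \log{\left(11 \right)}}{108} - \frac{47 \log{\left(\frac{5}{2} \right)}}{54} - \frac{47 \log{\left(4 \right)}}{108} - \frac{13 \log{\left(\frac{7}{2} \right)}}{36} - \frac{\sqrt{2} \operatorname{atan}{\left(\frac{3 \sqrt{2}}{2} \right)}}{54} + \frac{\sqrt{2} \operatorname{atan}{\left(\frac{9 \sqrt{2}}{4} \right)}}{54} + \frac{13 \log{\left(2 \right)}}{36} + \frac{47 \log{\left(\frac{11}{2} \right)}}{108} + \frac{43 \log{\left(\frac{89}{4} \right)}}{108}.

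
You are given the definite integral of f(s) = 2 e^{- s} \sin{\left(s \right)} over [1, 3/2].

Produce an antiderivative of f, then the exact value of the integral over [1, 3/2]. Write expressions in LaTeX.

A candidate is checked by its d/ds: the result must match f(s).
F(s) = \left(- \sin{\left(s \right)} - \cos{\left(s \right)}\right) e^{- s} is an antiderivative of f.
Check: d/ds[\left(- \sin{\left(s \right)} - \cos{\left(s \right)}\right) e^{- s}] = 2 e^{- s} \sin{\left(s \right)} = f(s).
F(3/2) = - \frac{\sin{\left(\frac{3}{2} \right)}}{e^{\frac{3}{2}}} - \frac{\cos{\left(\frac{3}{2} \right)}}{e^{\frac{3}{2}}}; F(1) = - \frac{\sin{\left(1 \right)}}{e} - \frac{\cos{\left(1 \right)}}{e}.
Integral = F(3/2) - F(1) = - \frac{\sin{\left(\frac{3}{2} \right)}}{e^{\frac{3}{2}}} - \frac{\cos{\left(\frac{3}{2} \right)}}{e^{\frac{3}{2}}} + \frac{\cos{\left(1 \right)}}{e} + \frac{\sin{\left(1 \right)}}{e}.

Antiderivative: F(s) = \left(- \sin{\left(s \right)} - \cos{\left(s \right)}\right) e^{- s}; value = - \frac{\sin{\left(\frac{3}{2} \right)}}{e^{\frac{3}{2}}} - \frac{\cos{\left(\frac{3}{2} \right)}}{e^{\frac{3}{2}}} + \frac{\cos{\left(1 \right)}}{e} + \frac{\sin{\left(1 \right)}}{e}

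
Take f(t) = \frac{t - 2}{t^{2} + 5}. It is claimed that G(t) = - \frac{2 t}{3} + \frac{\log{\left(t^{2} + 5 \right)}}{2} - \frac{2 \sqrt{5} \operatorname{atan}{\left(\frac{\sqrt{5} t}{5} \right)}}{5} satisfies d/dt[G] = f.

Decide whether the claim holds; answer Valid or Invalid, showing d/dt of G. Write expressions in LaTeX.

Invalid: d/dt[G] - f = - \frac{2}{3}, which is not 0.

d/dt[G] = \frac{- 2 t^{2} + 3 t - 16}{3 t^{2} + 15}
d/dt[G] - f(t) = - \frac{2}{3} != 0.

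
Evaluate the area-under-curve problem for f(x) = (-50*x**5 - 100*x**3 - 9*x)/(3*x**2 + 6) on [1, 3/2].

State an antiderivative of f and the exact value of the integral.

Antiderivative: F(x) = -25*x**4/6 - 3*log(3*x**2 + 6)/2; value = -1625/96 - 3*log(51/4)/2 + 3*log(9)/2

Since d/dx undoes antidifferentiation here, F'(x) = f(x) is required of F(x).
F(x) = -25*x**4/6 - 3*log(3*x**2 + 6)/2 is an antiderivative of f.
Check: d/dx[-25*x**4/6 - 3*log(3*x**2 + 6)/2] = (-50*x**5 - 100*x**3 - 9*x)/(3*x**2 + 6) = f(x).
F(3/2) = -675/32 - 3*log(51/4)/2; F(1) = -25/6 - 3*log(9)/2.
Integral = F(3/2) - F(1) = -1625/96 - 3*log(51/4)/2 + 3*log(9)/2.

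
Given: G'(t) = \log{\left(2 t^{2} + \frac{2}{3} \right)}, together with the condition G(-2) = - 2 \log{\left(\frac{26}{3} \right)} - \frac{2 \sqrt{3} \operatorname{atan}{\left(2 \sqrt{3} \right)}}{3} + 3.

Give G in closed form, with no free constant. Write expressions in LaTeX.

A first test for any G(t): its t-derivative must equal the given G'(t).
A general antiderivative is t \log{\left(2 t^{2} + \frac{2}{3} \right)} - 2 t + \frac{2 \sqrt{3} \operatorname{atan}{\left(\sqrt{3} t \right)}}{3} + C.
The condition gives C = - 2 \log{\left(\frac{26}{3} \right)} - \frac{2 \sqrt{3} \operatorname{atan}{\left(2 \sqrt{3} \right)}}{3} + 3 - (- 2 \log{\left(\frac{26}{3} \right)} - \frac{2 \sqrt{3} \operatorname{atan}{\left(2 \sqrt{3} \right)}}{3} + 4) = -1.
So G(t) = t \log{\left(2 t^{2} + \frac{2}{3} \right)} - 2 t + \frac{2 \sqrt{3} \operatorname{atan}{\left(\sqrt{3} t \right)}}{3} - 1.
Check: d/dt[t \log{\left(2 t^{2} + \frac{2}{3} \right)} - 2 t + \frac{2 \sqrt{3} \operatorname{atan}{\left(\sqrt{3} t \right)}}{3} - 1] = \log{\left(t^{2} + \frac{1}{3} \right)} + \log{\left(2 \right)}, which equals G'(t).

G(t) = t \log{\left(2 t^{2} + \frac{2}{3} \right)} - 2 t + \frac{2 \sqrt{3} \operatorname{atan}{\left(\sqrt{3} t \right)}}{3} - 1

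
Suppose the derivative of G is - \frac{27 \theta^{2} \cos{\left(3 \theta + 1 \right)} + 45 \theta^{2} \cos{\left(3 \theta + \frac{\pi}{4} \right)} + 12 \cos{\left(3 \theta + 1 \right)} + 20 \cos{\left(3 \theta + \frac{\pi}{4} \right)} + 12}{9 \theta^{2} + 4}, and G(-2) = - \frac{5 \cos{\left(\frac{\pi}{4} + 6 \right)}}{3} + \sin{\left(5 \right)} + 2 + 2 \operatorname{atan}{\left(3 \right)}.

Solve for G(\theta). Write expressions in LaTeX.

Recover the given G'(\theta) by differentiating a candidate G(\theta); any mismatch rules it out.
A general antiderivative is - \sin{\left(3 \theta + 1 \right)} - \frac{5 \sin{\left(3 \theta + \frac{\pi}{4} \right)}}{3} - 2 \operatorname{atan}{\left(\frac{3 \theta}{2} \right)} + C.
The condition gives C = - \frac{5 \cos{\left(\frac{\pi}{4} + 6 \right)}}{3} + \sin{\left(5 \right)} + 2 + 2 \operatorname{atan}{\left(3 \right)} - (- \frac{5 \cos{\left(\frac{\pi}{4} + 6 \right)}}{3} + \sin{\left(5 \right)} + 2 \operatorname{atan}{\left(3 \right)}) = 2.
So G(\theta) = - \sin{\left(3 \theta + 1 \right)} - \frac{5 \sin{\left(3 \theta + \frac{\pi}{4} \right)}}{3} - 2 \operatorname{atan}{\left(\frac{3 \theta}{2} \right)} + 2.
Check: d/d\theta[- \sin{\left(3 \theta + 1 \right)} - \frac{5 \sin{\left(3 \theta + \frac{\pi}{4} \right)}}{3} - 2 \operatorname{atan}{\left(\frac{3 \theta}{2} \right)} + 2] = \frac{- 27 \theta^{2} \cos{\left(3 \theta + 1 \right)} - 45 \theta^{2} \cos{\left(3 \theta + \frac{\pi}{4} \right)} - 12 \cos{\left(3 \theta + 1 \right)} - 20 \cos{\left(3 \theta + \frac{\pi}{4} \right)} - 12}{9 \theta^{2} + 4}, which equals G'(\theta).

G(\theta) = - \sin{\left(3 \theta + 1 \right)} - \frac{5 \sin{\left(3 \theta + \frac{\pi}{4} \right)}}{3} - 2 \operatorname{atan}{\left(\frac{3 \theta}{2} \right)} + 2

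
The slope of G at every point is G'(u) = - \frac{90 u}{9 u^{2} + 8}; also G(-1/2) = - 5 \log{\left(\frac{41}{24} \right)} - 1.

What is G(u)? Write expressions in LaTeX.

G(u) = - 5 \log{\left(\frac{3 u^{2}}{2} + \frac{4}{3} \right)} - 1

G'(u) matches the chain-rule pattern g'(h)*h' with inner function h(u) = \frac{3 u^{2}}{2} + \frac{4}{3}; substituting w = h(u) collapses the integral.
A general antiderivative is - 5 \log{\left(\frac{3 u^{2}}{2} + \frac{4}{3} \right)} + C.
The condition gives C = - 5 \log{\left(\frac{41}{24} \right)} - 1 - (- 5 \log{\left(\frac{41}{24} \right)}) = -1.
So G(u) = - 5 \log{\left(\frac{3 u^{2}}{2} + \frac{4}{3} \right)} - 1.
Check: d/du[- 5 \log{\left(\frac{3 u^{2}}{2} + \frac{4}{3} \right)} - 1] = - \frac{90 u}{9 u^{2} + 8} = G'(u).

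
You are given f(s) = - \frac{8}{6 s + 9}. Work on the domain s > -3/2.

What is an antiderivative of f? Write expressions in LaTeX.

An antiderivative is F(s) = - \frac{4 \log{\left(s + \frac{3}{2} \right)}}{3}.

Since d/ds undoes antidifferentiation here, F'(s) = f(s) is required of F(s).
Check: d/ds[- \frac{4 \log{\left(s + \frac{3}{2} \right)}}{3}] = - \frac{8}{6 s + 9} = f(s).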